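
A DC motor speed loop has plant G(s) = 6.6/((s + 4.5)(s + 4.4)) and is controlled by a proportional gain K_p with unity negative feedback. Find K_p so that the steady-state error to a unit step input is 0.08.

K_p = 34.5

For a type-0 loop with proportional control, e_ss = 1/(1 + K_p·G(0)).
G(0) = 0.3333. Require 1/(1 + K_p·0.3333) = 0.08, so 1 + 0.3333·K_p = 12.5.
K_p = (12.5 − 1)/0.3333 = 34.5.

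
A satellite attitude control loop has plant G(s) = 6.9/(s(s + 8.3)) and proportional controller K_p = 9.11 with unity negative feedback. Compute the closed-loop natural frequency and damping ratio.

With unity feedback the closed-loop characteristic equation is s² + 8.3s + 9.11·6.9 = s² + 8.3s + 62.86 = 0.
So ω_n² = 62.86 ⇒ ω_n = 7.928 rad/s, and ζ = 8.3/(2ω_n) = 0.523.

ω_n = 7.93 rad/s, ζ = 0.523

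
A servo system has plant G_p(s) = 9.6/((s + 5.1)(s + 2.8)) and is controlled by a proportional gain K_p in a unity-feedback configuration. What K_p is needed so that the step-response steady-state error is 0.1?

Steady-state error for a unit step on this type-0 loop is 1/(1 + K_p·G_p(0)).
G_p(0) = 0.6723. Require 1/(1 + K_p·0.6723) = 0.1, so 1 + 0.6723·K_p = 10.
K_p = (10 − 1)/0.6723 = 13.4.

K_p = 13.4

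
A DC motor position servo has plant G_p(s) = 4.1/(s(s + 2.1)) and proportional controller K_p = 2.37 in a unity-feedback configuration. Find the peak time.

Closed-loop characteristic equation: s² + 2.1s + 9.717 = 0, so ω_n = 3.117 rad/s and ζ = 2.1/(2·3.117) = 0.3368.
Damped frequency ω_d = ω_n√(1−ζ²) = 2.935 rad/s, so peak time T_p = π/ω_d = 1.07 s.

T_p = 1.07 s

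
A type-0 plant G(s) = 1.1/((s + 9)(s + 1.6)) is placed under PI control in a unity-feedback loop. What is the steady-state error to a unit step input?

0

The PI controller's integrator makes the forward path type 1, so e_ss to a step is zero.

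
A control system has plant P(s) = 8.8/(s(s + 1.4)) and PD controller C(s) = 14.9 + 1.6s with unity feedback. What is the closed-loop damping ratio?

ζ = 0.676

Forward path: (14.9 + 1.6s)·8.8/(s(s+1.4)). The closed-loop characteristic equation is s² + (1.4 + 8.8·1.6)s + 8.8·14.9 = 0.
That is s² + 15.48s + 131.1 = 0, so ω_n = 11.45 rad/s and ζ = 15.48/(2·11.45) = 0.6759.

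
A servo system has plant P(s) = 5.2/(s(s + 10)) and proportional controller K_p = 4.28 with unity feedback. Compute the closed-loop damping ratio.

The closed-loop denominator is s(s+10) + 4.28·5.2 = s² + 10s + 22.26.
Matching s² + 2ζω_n s + ω_n²: ω_n = √22.26 = 4.718 rad/s and 2ζω_n = 10, so ζ = 10/(2·4.718) = 1.06.

ζ = 1.06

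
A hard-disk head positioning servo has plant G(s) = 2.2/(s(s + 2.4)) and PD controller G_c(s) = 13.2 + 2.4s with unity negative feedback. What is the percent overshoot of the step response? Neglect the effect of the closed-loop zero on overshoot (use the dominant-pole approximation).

4.11%

Forward path: (13.2 + 2.4s)·2.2/(s(s+2.4)). The closed-loop characteristic equation is s² + (2.4 + 2.2·2.4)s + 2.2·13.2 = 0.
That is s² + 7.68s + 29.04 = 0, so ω_n = 5.389 rad/s and ζ = 7.68/(2·5.389) = 0.7126.
%OS = 100·exp(−πζ/√(1−ζ²)) = 4.11%.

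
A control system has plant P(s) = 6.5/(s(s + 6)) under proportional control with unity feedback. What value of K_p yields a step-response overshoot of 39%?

K_p = 16.8

From %OS = 100·exp(−πζ/√(1−ζ²)) = 39%, ζ = −ln(0.39)/√(π²+ln²(0.39)) = 0.2871.
Characteristic equation s² + 6s + 6.5K_p = 0 gives ζ = 6/(2√(6.5K_p)).
Setting ζ = 0.2871: √(6.5K_p) = 6/(2·0.2871) = 10.45, so K_p = 109.2/6.5 = 16.8.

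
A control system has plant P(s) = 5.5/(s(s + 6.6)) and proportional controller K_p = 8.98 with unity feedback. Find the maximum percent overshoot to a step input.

18.8%

Closed-loop characteristic equation: s² + 6.6s + 49.39 = 0, so ω_n = 7.028 rad/s and ζ = 6.6/(2·7.028) = 0.4696.
%OS = 100·exp(−πζ/√(1−ζ²)) = 100·exp(−π·0.4696/√0.7795) = 18.8%.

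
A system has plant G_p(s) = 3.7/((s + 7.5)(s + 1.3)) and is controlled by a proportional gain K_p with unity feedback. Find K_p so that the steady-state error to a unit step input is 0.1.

The loop is type 0, so e_ss(step) = 1/(1 + K_pos) with K_pos = K_p·G_p(0).
G_p(0) = 0.3795. Require 1/(1 + K_p·0.3795) = 0.1, so 1 + 0.3795·K_p = 10.
K_p = (10 − 1)/0.3795 = 23.7.

K_p = 23.7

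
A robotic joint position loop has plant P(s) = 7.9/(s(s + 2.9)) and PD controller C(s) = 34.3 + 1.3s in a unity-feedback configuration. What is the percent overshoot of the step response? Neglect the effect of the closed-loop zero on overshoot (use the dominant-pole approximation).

25.4%

Forward path: (34.3 + 1.3s)·7.9/(s(s+2.9)). The closed-loop characteristic equation is s² + (2.9 + 7.9·1.3)s + 7.9·34.3 = 0.
That is s² + 13.17s + 271 = 0, so ω_n = 16.46 rad/s and ζ = 13.17/(2·16.46) = 0.4.
%OS = 100·exp(−πζ/√(1−ζ²)) = 25.4%.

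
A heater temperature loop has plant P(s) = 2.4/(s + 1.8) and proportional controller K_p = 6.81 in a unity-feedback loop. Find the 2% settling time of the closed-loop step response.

T_s ≈ 0.22 s

Closed-loop transfer function: T(s) = K_p·P(s)/(1 + K_p·P(s)) = 16.34/(s + 1.8 + 16.34) = 16.34/(s + 18.14).
Time constant τ = 1/18.14 = 0.05511 s, so the 2% settling time is about 4τ = 0.22 s.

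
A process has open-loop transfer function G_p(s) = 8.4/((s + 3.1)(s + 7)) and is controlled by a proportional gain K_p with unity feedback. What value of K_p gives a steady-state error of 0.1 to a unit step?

K_p = 23.2

Steady-state error for a unit step on this type-0 loop is 1/(1 + K_p·G_p(0)).
G_p(0) = 0.3871. Require 1/(1 + K_p·0.3871) = 0.1, so 1 + 0.3871·K_p = 10.
K_p = (10 − 1)/0.3871 = 23.2.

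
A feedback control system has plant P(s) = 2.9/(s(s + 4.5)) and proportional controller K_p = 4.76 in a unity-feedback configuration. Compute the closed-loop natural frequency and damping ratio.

ω_n = 3.72 rad/s, ζ = 0.606

1 + K_p·P(s) = 0 gives s² + 4.5s + 13.8 = 0.
Matching s² + 2ζω_n s + ω_n²: ω_n = √13.8 = 3.715 rad/s and 2ζω_n = 4.5, so ζ = 4.5/(2·3.715) = 0.606.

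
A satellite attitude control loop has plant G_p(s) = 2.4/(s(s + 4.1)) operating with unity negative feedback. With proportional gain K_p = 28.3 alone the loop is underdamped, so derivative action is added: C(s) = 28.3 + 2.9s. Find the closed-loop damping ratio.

ζ = 0.671

Forward path: (28.3 + 2.9s)·2.4/(s(s+4.1)). The closed-loop characteristic equation is s² + (4.1 + 2.4·2.9)s + 2.4·28.3 = 0.
That is s² + 11.06s + 67.92 = 0, so ω_n = 8.241 rad/s and ζ = 11.06/(2·8.241) = 0.671.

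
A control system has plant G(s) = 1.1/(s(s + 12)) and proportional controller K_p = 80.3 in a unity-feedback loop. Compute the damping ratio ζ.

With unity feedback the closed-loop characteristic equation is s² + 12s + 80.3·1.1 = s² + 12s + 88.33 = 0.
Matching s² + 2ζω_n s + ω_n²: ω_n = √88.33 = 9.398 rad/s and 2ζω_n = 12, so ζ = 12/(2·9.398) = 0.638.

ζ = 0.638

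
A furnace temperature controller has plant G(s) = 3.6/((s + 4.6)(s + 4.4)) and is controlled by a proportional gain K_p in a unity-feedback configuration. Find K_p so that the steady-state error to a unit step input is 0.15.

K_p = 31.9

For a type-0 loop with proportional control, e_ss = 1/(1 + K_p·G(0)).
G(0) = 0.1779. Require 1/(1 + K_p·0.1779) = 0.15, so 1 + 0.1779·K_p = 6.667.
K_p = (6.667 − 1)/0.1779 = 31.9.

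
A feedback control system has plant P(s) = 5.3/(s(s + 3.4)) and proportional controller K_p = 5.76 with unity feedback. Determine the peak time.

Closed-loop characteristic equation: s² + 3.4s + 30.53 = 0, so ω_n = 5.525 rad/s and ζ = 3.4/(2·5.525) = 0.3077.
Damped frequency ω_d = ω_n√(1−ζ²) = 5.257 rad/s, so peak time T_p = π/ω_d = 0.598 s.

T_p = 0.598 s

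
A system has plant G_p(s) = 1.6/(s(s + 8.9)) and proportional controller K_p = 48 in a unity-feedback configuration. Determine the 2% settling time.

T_s ≈ 0.899 s

The closed-loop denominator s² + 8.9s + 76.8 gives ω_n = √76.8 = 8.764 and ζ = 8.9/(2ω_n) = 0.5078.
2% settling time T_s ≈ 4/(ζω_n) = 4/4.45 = 0.899 s.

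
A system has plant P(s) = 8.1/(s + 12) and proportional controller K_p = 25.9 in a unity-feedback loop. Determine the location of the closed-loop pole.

s = -221.8

Closed-loop transfer function: T(s) = K_p·P(s)/(1 + K_p·P(s)) = 209.8/(s + 12 + 209.8) = 209.8/(s + 221.8).
The closed-loop pole is at s = −221.8.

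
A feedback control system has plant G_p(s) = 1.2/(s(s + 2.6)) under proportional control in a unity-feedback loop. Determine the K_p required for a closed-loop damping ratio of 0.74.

K_p = 2.57

Closed-loop characteristic equation: s² + 2.6s + K_p·1.2 = 0.
So ω_n = √(1.2K_p) and 2ζω_n = 2.6, giving ζ = 2.6/(2√(1.2K_p)).
Setting ζ = 0.74: √(1.2K_p) = 2.6/(2·0.74) = 1.757, so K_p = 3.086/1.2 = 2.57.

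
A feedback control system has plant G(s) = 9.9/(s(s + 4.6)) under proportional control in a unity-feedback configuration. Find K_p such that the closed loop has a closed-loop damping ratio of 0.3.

K_p = 5.94

Closed-loop characteristic equation: s² + 4.6s + K_p·9.9 = 0.
So ω_n = √(9.9K_p) and 2ζω_n = 4.6, giving ζ = 4.6/(2√(9.9K_p)).
Setting ζ = 0.3: √(9.9K_p) = 4.6/(2·0.3) = 7.667, so K_p = 58.78/9.9 = 5.94.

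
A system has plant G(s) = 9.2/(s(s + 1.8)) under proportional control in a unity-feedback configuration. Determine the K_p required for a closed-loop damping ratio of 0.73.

K_p = 0.165

Closed-loop characteristic equation: s² + 1.8s + K_p·9.2 = 0.
So ω_n = √(9.2K_p) and 2ζω_n = 1.8, giving ζ = 1.8/(2√(9.2K_p)).
Setting ζ = 0.73: √(9.2K_p) = 1.8/(2·0.73) = 1.233, so K_p = 1.52/9.2 = 0.165.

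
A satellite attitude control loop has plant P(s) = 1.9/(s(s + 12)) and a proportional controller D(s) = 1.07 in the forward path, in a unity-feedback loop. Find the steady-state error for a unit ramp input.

5.9

The loop has one pole at the origin (type 1). Velocity error constant K_v = lim_{s→0} s·D(s)P(s) = 1.07·1.9/12 = 0.1694.
Steady-state error to a unit ramp: e_ss = 1/K_v = 5.9.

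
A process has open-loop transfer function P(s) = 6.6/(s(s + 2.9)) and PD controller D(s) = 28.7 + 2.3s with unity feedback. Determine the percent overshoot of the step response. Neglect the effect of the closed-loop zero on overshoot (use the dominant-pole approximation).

6.48%

Forward path: (28.7 + 2.3s)·6.6/(s(s+2.9)). The closed-loop characteristic equation is s² + (2.9 + 6.6·2.3)s + 6.6·28.7 = 0.
That is s² + 18.08s + 189.4 = 0, so ω_n = 13.76 rad/s and ζ = 18.08/(2·13.76) = 0.6568.
%OS = 100·exp(−πζ/√(1−ζ²)) = 6.48%.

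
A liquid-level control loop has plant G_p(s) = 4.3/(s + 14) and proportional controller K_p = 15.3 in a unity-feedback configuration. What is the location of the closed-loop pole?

s = -79.79

Closed-loop transfer function: T(s) = K_p·G_p(s)/(1 + K_p·G_p(s)) = 65.79/(s + 14 + 65.79) = 65.79/(s + 79.79).
The closed-loop pole is at s = −79.79.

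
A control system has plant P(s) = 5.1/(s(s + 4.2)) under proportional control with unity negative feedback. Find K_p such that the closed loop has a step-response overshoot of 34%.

K_p = 8.2

From %OS = 100·exp(−πζ/√(1−ζ²)) = 34%, ζ = −ln(0.34)/√(π²+ln²(0.34)) = 0.3248.
Characteristic equation s² + 4.2s + 5.1K_p = 0 gives ζ = 4.2/(2√(5.1K_p)).
Setting ζ = 0.3248: √(5.1K_p) = 4.2/(2·0.3248) = 6.466, so K_p = 41.81/5.1 = 8.2.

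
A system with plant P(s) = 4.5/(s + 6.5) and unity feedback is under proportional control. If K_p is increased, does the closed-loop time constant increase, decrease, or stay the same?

decrease

Closed-loop pole is at s = −(6.5+K_p·4.5); larger K_p moves it further left, so τ = 1/(6.5+K_p·4.5) decreases.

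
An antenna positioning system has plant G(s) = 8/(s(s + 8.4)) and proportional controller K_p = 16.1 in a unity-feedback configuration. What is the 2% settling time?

Closed-loop characteristic equation: s² + 8.4s + 128.8 = 0, so ω_n = 11.35 rad/s and ζ = 8.4/(2·11.35) = 0.3701.
2% settling time T_s ≈ 4/(ζω_n) = 4/4.2 = 0.952 s.

T_s ≈ 0.952 s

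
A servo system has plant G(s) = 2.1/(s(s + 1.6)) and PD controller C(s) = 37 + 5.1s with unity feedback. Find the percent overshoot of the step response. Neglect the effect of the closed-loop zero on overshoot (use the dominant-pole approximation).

4.67%

Forward path: (37 + 5.1s)·2.1/(s(s+1.6)). The closed-loop characteristic equation is s² + (1.6 + 2.1·5.1)s + 2.1·37 = 0.
That is s² + 12.31s + 77.7 = 0, so ω_n = 8.815 rad/s and ζ = 12.31/(2·8.815) = 0.6983.
%OS = 100·exp(−πζ/√(1−ζ²)) = 4.67%.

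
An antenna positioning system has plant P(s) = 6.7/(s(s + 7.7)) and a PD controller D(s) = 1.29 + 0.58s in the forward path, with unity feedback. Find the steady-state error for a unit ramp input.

0.891

The loop has one pole at the origin (type 1). Velocity error constant K_v = lim_{s→0} s·D(s)P(s) = 1.29·6.7/7.7 = 1.122.
Steady-state error to a unit ramp: e_ss = 1/K_v = 0.891.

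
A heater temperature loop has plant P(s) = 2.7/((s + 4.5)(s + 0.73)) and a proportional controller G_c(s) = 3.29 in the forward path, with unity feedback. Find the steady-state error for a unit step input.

The loop is type 0. Static position error constant K_pos = G_c(0)·P(0) = 3.29·0.8219 = 2.704.
Steady-state error to a unit step: e_ss = 1/(1+K_pos) = 1/3.704 = 0.27.

0.27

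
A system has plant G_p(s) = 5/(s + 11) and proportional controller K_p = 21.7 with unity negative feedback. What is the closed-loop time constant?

τ = 0.00837 s

Closed-loop transfer function: T(s) = K_p·G_p(s)/(1 + K_p·G_p(s)) = 108.5/(s + 11 + 108.5) = 108.5/(s + 119.5).
Time constant τ = 1/119.5 = 0.00837 s.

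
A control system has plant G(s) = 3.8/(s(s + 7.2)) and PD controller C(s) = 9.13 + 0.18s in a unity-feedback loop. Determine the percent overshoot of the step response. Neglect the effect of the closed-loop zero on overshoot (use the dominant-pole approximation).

5.9%

Forward path: (9.13 + 0.18s)·3.8/(s(s+7.2)). The closed-loop characteristic equation is s² + (7.2 + 3.8·0.18)s + 3.8·9.13 = 0.
That is s² + 7.884s + 34.69 = 0, so ω_n = 5.89 rad/s and ζ = 7.884/(2·5.89) = 0.6693.
%OS = 100·exp(−πζ/√(1−ζ²)) = 5.9%.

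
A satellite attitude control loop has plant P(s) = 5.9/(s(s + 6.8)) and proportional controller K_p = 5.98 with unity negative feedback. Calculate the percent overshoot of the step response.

11.2%

The closed-loop denominator s² + 6.8s + 35.28 gives ω_n = √35.28 = 5.94 and ζ = 6.8/(2ω_n) = 0.5724.
%OS = 100·exp(−πζ/√(1−ζ²)) = 100·exp(−π·0.5724/√0.6724) = 11.2%.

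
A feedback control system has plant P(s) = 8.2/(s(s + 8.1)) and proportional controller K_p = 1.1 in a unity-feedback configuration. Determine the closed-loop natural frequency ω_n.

ω_n = 3 rad/s

With unity feedback the closed-loop characteristic equation is s² + 8.1s + 1.1·8.2 = s² + 8.1s + 9.02 = 0.
Matching s² + 2ζω_n s + ω_n²: ω_n = √9.02 = 3.003 rad/s and 2ζω_n = 8.1, so ζ = 8.1/(2·3.003) = 1.35.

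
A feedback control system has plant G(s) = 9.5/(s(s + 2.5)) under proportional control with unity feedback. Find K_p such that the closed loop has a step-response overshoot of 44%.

K_p = 2.57

From %OS = 100·exp(−πζ/√(1−ζ²)) = 44%, ζ = −ln(0.44)/√(π²+ln²(0.44)) = 0.2528.
Characteristic equation s² + 2.5s + 9.5K_p = 0 gives ζ = 2.5/(2√(9.5K_p)).
Setting ζ = 0.2528: √(9.5K_p) = 2.5/(2·0.2528) = 4.944, so K_p = 24.44/9.5 = 2.57.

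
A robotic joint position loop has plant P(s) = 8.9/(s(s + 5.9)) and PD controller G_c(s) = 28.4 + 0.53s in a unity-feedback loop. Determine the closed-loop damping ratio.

Forward path: (28.4 + 0.53s)·8.9/(s(s+5.9)). The closed-loop characteristic equation is s² + (5.9 + 8.9·0.53)s + 8.9·28.4 = 0.
That is s² + 10.62s + 252.8 = 0, so ω_n = 15.9 rad/s and ζ = 10.62/(2·15.9) = 0.3339.

ζ = 0.334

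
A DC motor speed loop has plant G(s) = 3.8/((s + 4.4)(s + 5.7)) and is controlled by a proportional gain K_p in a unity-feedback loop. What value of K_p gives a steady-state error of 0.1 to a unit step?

K_p = 59.4

The loop is type 0, so e_ss(step) = 1/(1 + K_pos) with K_pos = K_p·G(0).
G(0) = 0.1515. Require 1/(1 + K_p·0.1515) = 0.1, so 1 + 0.1515·K_p = 10.
K_p = (10 − 1)/0.1515 = 59.4.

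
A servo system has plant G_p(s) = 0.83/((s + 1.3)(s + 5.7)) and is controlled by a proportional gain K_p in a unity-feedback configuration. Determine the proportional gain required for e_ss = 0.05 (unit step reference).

K_p = 170

Steady-state error for a unit step on this type-0 loop is 1/(1 + K_p·G_p(0)).
G_p(0) = 0.112. Require 1/(1 + K_p·0.112) = 0.05, so 1 + 0.112·K_p = 20.
K_p = (20 − 1)/0.112 = 170.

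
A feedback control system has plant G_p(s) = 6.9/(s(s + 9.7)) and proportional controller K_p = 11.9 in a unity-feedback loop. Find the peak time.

T_p = 0.41 s

The closed-loop denominator s² + 9.7s + 82.11 gives ω_n = √82.11 = 9.061 and ζ = 9.7/(2ω_n) = 0.5352.
Damped frequency ω_d = ω_n√(1−ζ²) = 7.654 rad/s, so peak time T_p = π/ω_d = 0.41 s.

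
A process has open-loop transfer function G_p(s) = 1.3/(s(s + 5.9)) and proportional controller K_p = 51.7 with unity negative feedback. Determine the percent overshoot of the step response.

From 1 + K_pG_p(s) = 0: s² + 5.9s + 67.21 = 0 ⇒ ω_n = 8.198, ζ = 0.3598.
%OS = 100·exp(−πζ/√(1−ζ²)) = 100·exp(−π·0.3598/√0.8705) = 29.8%.

29.8%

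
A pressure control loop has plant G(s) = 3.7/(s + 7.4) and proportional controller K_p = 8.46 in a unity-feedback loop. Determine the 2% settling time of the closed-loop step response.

Closed-loop transfer function: T(s) = K_p·G(s)/(1 + K_p·G(s)) = 31.3/(s + 7.4 + 31.3) = 31.3/(s + 38.7).
Time constant τ = 1/38.7 = 0.02584 s, so the 2% settling time is about 4τ = 0.103 s.

T_s ≈ 0.103 s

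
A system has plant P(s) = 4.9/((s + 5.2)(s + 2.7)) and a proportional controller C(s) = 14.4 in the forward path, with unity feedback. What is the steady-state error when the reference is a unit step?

0.166

The loop is type 0. Static position error constant K_pos = C(0)·P(0) = 14.4·0.349 = 5.026.
Steady-state error to a unit step: e_ss = 1/(1+K_pos) = 1/6.026 = 0.166.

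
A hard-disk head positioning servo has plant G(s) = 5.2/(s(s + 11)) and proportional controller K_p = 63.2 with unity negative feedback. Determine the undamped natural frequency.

With unity feedback the closed-loop characteristic equation is s² + 11s + 63.2·5.2 = s² + 11s + 328.6 = 0.
So ω_n² = 328.6 ⇒ ω_n = 18.13 rad/s, and ζ = 11/(2ω_n) = 0.303.

ω_n = 18.1 rad/s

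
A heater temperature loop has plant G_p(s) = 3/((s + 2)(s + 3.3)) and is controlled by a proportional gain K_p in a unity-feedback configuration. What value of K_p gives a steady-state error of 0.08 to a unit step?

K_p = 25.3

Steady-state error for a unit step on this type-0 loop is 1/(1 + K_p·G_p(0)).
G_p(0) = 0.4545. Require 1/(1 + K_p·0.4545) = 0.08, so 1 + 0.4545·K_p = 12.5.
K_p = (12.5 − 1)/0.4545 = 25.3.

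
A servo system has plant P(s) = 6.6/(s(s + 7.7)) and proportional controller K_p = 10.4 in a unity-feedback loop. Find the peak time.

The closed-loop denominator s² + 7.7s + 68.64 gives ω_n = √68.64 = 8.285 and ζ = 7.7/(2ω_n) = 0.4647.
Damped frequency ω_d = ω_n√(1−ζ²) = 7.336 rad/s, so peak time T_p = π/ω_d = 0.428 s.

T_p = 0.428 s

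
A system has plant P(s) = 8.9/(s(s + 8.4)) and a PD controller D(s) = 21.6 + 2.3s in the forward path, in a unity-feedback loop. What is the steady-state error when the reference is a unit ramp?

0.0437

The loop has one pole at the origin (type 1). Velocity error constant K_v = lim_{s→0} s·D(s)P(s) = 21.6·8.9/8.4 = 22.89.
Steady-state error to a unit ramp: e_ss = 1/K_v = 0.0437.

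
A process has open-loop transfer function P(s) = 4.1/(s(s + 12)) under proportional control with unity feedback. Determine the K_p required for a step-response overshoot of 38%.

K_p = 101

From %OS = 100·exp(−πζ/√(1−ζ²)) = 38%, ζ = −ln(0.38)/√(π²+ln²(0.38)) = 0.2943.
Characteristic equation s² + 12s + 4.1K_p = 0 gives ζ = 12/(2√(4.1K_p)).
Setting ζ = 0.2943: √(4.1K_p) = 12/(2·0.2943) = 20.38, so K_p = 415.5/4.1 = 101.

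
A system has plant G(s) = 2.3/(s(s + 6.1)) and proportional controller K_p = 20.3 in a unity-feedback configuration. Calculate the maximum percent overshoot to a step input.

The closed-loop denominator s² + 6.1s + 46.69 gives ω_n = √46.69 = 6.833 and ζ = 6.1/(2ω_n) = 0.4464.
%OS = 100·exp(−πζ/√(1−ζ²)) = 100·exp(−π·0.4464/√0.8008) = 20.9%.

20.9%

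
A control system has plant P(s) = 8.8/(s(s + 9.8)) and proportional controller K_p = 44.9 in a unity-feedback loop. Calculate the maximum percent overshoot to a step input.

The closed-loop denominator s² + 9.8s + 395.1 gives ω_n = √395.1 = 19.88 and ζ = 9.8/(2ω_n) = 0.2465.
%OS = 100·exp(−πζ/√(1−ζ²)) = 100·exp(−π·0.2465/√0.9392) = 45%.

45%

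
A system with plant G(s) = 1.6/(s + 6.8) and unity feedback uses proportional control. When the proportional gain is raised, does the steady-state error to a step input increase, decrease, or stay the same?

decrease

The position error constant K_pos = K_p·G(0) grows with K_p, and e_ss = 1/(1+K_pos) falls.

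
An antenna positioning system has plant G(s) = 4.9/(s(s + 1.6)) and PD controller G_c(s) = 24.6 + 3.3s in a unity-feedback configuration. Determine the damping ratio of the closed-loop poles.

Forward path: (24.6 + 3.3s)·4.9/(s(s+1.6)). The closed-loop characteristic equation is s² + (1.6 + 4.9·3.3)s + 4.9·24.6 = 0.
That is s² + 17.77s + 120.5 = 0, so ω_n = 10.98 rad/s and ζ = 17.77/(2·10.98) = 0.8093.

ζ = 0.809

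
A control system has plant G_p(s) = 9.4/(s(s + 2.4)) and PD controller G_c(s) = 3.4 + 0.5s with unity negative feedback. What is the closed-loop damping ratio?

ζ = 0.628

Forward path: (3.4 + 0.5s)·9.4/(s(s+2.4)). The closed-loop characteristic equation is s² + (2.4 + 9.4·0.5)s + 9.4·3.4 = 0.
That is s² + 7.1s + 31.96 = 0, so ω_n = 5.653 rad/s and ζ = 7.1/(2·5.653) = 0.6279.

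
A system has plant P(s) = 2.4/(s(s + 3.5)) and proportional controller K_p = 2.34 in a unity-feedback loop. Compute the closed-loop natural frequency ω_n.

ω_n = 2.37 rad/s

1 + K_p·P(s) = 0 gives s² + 3.5s + 5.616 = 0.
Matching s² + 2ζω_n s + ω_n²: ω_n = √5.616 = 2.37 rad/s and 2ζω_n = 3.5, so ζ = 3.5/(2·2.37) = 0.738.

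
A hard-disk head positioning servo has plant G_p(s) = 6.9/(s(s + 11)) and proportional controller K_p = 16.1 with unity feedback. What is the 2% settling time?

T_s ≈ 0.727 s

From 1 + K_pG_p(s) = 0: s² + 11s + 111.1 = 0 ⇒ ω_n = 10.54, ζ = 0.5218.
2% settling time T_s ≈ 4/(ζω_n) = 4/5.5 = 0.727 s.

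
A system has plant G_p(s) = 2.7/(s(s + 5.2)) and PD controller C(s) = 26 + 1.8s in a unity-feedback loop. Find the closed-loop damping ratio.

ζ = 0.6

Forward path: (26 + 1.8s)·2.7/(s(s+5.2)). The closed-loop characteristic equation is s² + (5.2 + 2.7·1.8)s + 2.7·26 = 0.
That is s² + 10.06s + 70.2 = 0, so ω_n = 8.379 rad/s and ζ = 10.06/(2·8.379) = 0.6003.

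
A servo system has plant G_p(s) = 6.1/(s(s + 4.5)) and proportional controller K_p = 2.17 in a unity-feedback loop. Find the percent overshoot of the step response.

8.44%

Closed-loop characteristic equation: s² + 4.5s + 13.24 = 0, so ω_n = 3.638 rad/s and ζ = 4.5/(2·3.638) = 0.6184.
%OS = 100·exp(−πζ/√(1−ζ²)) = 100·exp(−π·0.6184/√0.6175) = 8.44%.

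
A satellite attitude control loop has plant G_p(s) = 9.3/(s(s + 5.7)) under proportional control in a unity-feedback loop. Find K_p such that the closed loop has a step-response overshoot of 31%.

K_p = 7.16

From %OS = 100·exp(−πζ/√(1−ζ²)) = 31%, ζ = −ln(0.31)/√(π²+ln²(0.31)) = 0.3493.
Characteristic equation s² + 5.7s + 9.3K_p = 0 gives ζ = 5.7/(2√(9.3K_p)).
Setting ζ = 0.3493: √(9.3K_p) = 5.7/(2·0.3493) = 8.159, so K_p = 66.57/9.3 = 7.16.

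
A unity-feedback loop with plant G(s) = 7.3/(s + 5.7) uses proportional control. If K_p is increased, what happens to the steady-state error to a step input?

decrease

e_ss = 1/(1 + K_p·G(0)); a larger K_p raises the denominator, so e_ss decreases.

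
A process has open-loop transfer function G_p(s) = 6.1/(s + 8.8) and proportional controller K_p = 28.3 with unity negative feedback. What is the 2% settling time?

T_s ≈ 0.022 s

Closed-loop transfer function: T(s) = K_p·G_p(s)/(1 + K_p·G_p(s)) = 172.6/(s + 8.8 + 172.6) = 172.6/(s + 181.4).
Time constant τ = 1/181.4 = 0.005512 s, so the 2% settling time is about 4τ = 0.022 s.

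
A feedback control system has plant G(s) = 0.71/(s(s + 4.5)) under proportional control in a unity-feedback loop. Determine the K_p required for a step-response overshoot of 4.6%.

From %OS = 100·exp(−πζ/√(1−ζ²)) = 4.6%, ζ = −ln(0.046)/√(π²+ln²(0.046)) = 0.7.
Characteristic equation s² + 4.5s + 0.71K_p = 0 gives ζ = 4.5/(2√(0.71K_p)).
Setting ζ = 0.7: √(0.71K_p) = 4.5/(2·0.7) = 3.214, so K_p = 10.33/0.71 = 14.6.

K_p = 14.6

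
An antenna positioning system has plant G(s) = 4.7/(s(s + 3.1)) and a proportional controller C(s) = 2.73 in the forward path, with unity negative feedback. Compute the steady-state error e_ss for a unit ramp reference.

0.242

The loop has one pole at the origin (type 1). Velocity error constant K_v = lim_{s→0} s·C(s)G(s) = 2.73·4.7/3.1 = 4.139.
Steady-state error to a unit ramp: e_ss = 1/K_v = 0.242.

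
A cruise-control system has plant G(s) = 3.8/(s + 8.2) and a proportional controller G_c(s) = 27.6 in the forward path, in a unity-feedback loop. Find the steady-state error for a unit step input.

The loop is type 0. Static position error constant K_pos = G_c(0)·G(0) = 27.6·0.4634 = 12.79.
Steady-state error to a unit step: e_ss = 1/(1+K_pos) = 1/13.79 = 0.0725.

0.0725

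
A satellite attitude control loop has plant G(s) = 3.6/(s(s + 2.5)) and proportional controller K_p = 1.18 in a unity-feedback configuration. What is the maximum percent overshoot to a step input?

The closed-loop denominator s² + 2.5s + 4.248 gives ω_n = √4.248 = 2.061 and ζ = 2.5/(2ω_n) = 0.6065.
%OS = 100·exp(−πζ/√(1−ζ²)) = 100·exp(−π·0.6065/√0.6322) = 9.11%.

9.11%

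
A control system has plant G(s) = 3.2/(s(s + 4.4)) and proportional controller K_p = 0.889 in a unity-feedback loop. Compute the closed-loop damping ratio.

The closed-loop denominator is s(s+4.4) + 0.889·3.2 = s² + 4.4s + 2.845.
So ω_n² = 2.845 ⇒ ω_n = 1.687 rad/s, and ζ = 4.4/(2ω_n) = 1.3.

ζ = 1.3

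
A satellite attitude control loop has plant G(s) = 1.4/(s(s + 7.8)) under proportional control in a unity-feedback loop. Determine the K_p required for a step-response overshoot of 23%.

K_p = 60.5

From %OS = 100·exp(−πζ/√(1−ζ²)) = 23%, ζ = −ln(0.23)/√(π²+ln²(0.23)) = 0.4237.
Characteristic equation s² + 7.8s + 1.4K_p = 0 gives ζ = 7.8/(2√(1.4K_p)).
Setting ζ = 0.4237: √(1.4K_p) = 7.8/(2·0.4237) = 9.204, so K_p = 84.71/1.4 = 60.5.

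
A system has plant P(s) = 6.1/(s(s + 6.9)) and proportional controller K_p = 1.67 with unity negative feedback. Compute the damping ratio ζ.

ζ = 1.08

The closed-loop denominator is s(s+6.9) + 1.67·6.1 = s² + 6.9s + 10.19.
So ω_n² = 10.19 ⇒ ω_n = 3.192 rad/s, and ζ = 6.9/(2ω_n) = 1.08.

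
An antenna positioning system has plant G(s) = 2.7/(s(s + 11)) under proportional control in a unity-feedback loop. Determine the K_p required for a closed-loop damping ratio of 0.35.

Closed-loop characteristic equation: s² + 11s + K_p·2.7 = 0.
So ω_n = √(2.7K_p) and 2ζω_n = 11, giving ζ = 11/(2√(2.7K_p)).
Setting ζ = 0.35: √(2.7K_p) = 11/(2·0.35) = 15.71, so K_p = 246.9/2.7 = 91.5.

K_p = 91.5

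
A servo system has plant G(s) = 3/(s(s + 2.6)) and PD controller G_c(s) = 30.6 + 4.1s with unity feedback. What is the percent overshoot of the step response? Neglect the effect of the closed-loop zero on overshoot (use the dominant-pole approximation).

Forward path: (30.6 + 4.1s)·3/(s(s+2.6)). The closed-loop characteristic equation is s² + (2.6 + 3·4.1)s + 3·30.6 = 0.
That is s² + 14.9s + 91.8 = 0, so ω_n = 9.581 rad/s and ζ = 14.9/(2·9.581) = 0.7776.
%OS = 100·exp(−πζ/√(1−ζ²)) = 2.06%.

2.06%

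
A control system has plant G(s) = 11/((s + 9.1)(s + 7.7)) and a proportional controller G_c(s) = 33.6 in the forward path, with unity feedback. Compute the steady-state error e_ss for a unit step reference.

The loop is type 0. Static position error constant K_pos = G_c(0)·G(0) = 33.6·0.157 = 5.275.
Steady-state error to a unit step: e_ss = 1/(1+K_pos) = 1/6.275 = 0.159.

0.159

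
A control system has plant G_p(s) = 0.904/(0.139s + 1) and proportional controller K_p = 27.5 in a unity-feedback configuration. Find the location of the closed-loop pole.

s = -186

Closed loop: T(s) = K_p·G_p/(1+K_p·G_p) = 24.86/(0.139s + 1 + 24.86), with pole at s = −(1 + 24.86)/0.139 = −186.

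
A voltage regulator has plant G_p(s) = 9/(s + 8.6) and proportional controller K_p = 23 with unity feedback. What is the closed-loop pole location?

Closed-loop transfer function: T(s) = K_p·G_p(s)/(1 + K_p·G_p(s)) = 207/(s + 8.6 + 207) = 207/(s + 215.6).
The closed-loop pole is at s = −215.6.

s = -215.6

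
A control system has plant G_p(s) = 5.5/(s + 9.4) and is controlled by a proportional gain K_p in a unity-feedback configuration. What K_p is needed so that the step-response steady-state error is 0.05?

K_p = 32.5

The loop is type 0, so e_ss(step) = 1/(1 + K_pos) with K_pos = K_p·G_p(0).
G_p(0) = 0.5851. Require 1/(1 + K_p·0.5851) = 0.05, so 1 + 0.5851·K_p = 20.
K_p = (20 − 1)/0.5851 = 32.5.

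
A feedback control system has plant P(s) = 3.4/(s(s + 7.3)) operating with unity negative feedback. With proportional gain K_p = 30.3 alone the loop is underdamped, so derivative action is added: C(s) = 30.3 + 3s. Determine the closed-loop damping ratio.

ζ = 0.862

Forward path: (30.3 + 3s)·3.4/(s(s+7.3)). The closed-loop characteristic equation is s² + (7.3 + 3.4·3)s + 3.4·30.3 = 0.
That is s² + 17.5s + 103 = 0, so ω_n = 10.15 rad/s and ζ = 17.5/(2·10.15) = 0.8621.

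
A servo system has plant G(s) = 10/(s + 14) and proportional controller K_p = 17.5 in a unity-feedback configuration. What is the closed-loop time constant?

τ = 0.00529 s

Closed-loop transfer function: T(s) = K_p·G(s)/(1 + K_p·G(s)) = 175/(s + 14 + 175) = 175/(s + 189).
Time constant τ = 1/189 = 0.00529 s.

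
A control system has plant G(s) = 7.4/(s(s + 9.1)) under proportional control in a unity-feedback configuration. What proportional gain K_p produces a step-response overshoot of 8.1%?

From %OS = 100·exp(−πζ/√(1−ζ²)) = 8.1%, ζ = −ln(0.081)/√(π²+ln²(0.081)) = 0.6247.
Characteristic equation s² + 9.1s + 7.4K_p = 0 gives ζ = 9.1/(2√(7.4K_p)).
Setting ζ = 0.6247: √(7.4K_p) = 9.1/(2·0.6247) = 7.283, so K_p = 53.05/7.4 = 7.17.

K_p = 7.17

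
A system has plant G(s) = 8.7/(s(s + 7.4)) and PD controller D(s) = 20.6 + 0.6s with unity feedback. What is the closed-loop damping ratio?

ζ = 0.471

Forward path: (20.6 + 0.6s)·8.7/(s(s+7.4)). The closed-loop characteristic equation is s² + (7.4 + 8.7·0.6)s + 8.7·20.6 = 0.
That is s² + 12.62s + 179.2 = 0, so ω_n = 13.39 rad/s and ζ = 12.62/(2·13.39) = 0.4713.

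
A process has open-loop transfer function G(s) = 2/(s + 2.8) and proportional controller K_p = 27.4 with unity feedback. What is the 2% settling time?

Closed-loop transfer function: T(s) = K_p·G(s)/(1 + K_p·G(s)) = 54.8/(s + 2.8 + 54.8) = 54.8/(s + 57.6).
Time constant τ = 1/57.6 = 0.01736 s, so the 2% settling time is about 4τ = 0.0694 s.

T_s ≈ 0.0694 s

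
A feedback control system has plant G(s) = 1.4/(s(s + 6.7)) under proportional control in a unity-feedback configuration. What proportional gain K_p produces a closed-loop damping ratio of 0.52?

Closed-loop characteristic equation: s² + 6.7s + K_p·1.4 = 0.
So ω_n = √(1.4K_p) and 2ζω_n = 6.7, giving ζ = 6.7/(2√(1.4K_p)).
Setting ζ = 0.52: √(1.4K_p) = 6.7/(2·0.52) = 6.442, so K_p = 41.5/1.4 = 29.6.

K_p = 29.6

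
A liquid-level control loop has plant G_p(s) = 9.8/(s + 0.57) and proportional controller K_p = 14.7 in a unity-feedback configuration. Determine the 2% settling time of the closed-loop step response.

T_s ≈ 0.0277 s

Closed-loop transfer function: T(s) = K_p·G_p(s)/(1 + K_p·G_p(s)) = 144.1/(s + 0.57 + 144.1) = 144.1/(s + 144.6).
Time constant τ = 1/144.6 = 0.006914 s, so the 2% settling time is about 4τ = 0.0277 s.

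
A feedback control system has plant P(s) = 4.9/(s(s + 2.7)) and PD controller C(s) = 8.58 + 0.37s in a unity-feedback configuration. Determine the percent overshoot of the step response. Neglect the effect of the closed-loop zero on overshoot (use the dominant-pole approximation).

Forward path: (8.58 + 0.37s)·4.9/(s(s+2.7)). The closed-loop characteristic equation is s² + (2.7 + 4.9·0.37)s + 4.9·8.58 = 0.
That is s² + 4.513s + 42.04 = 0, so ω_n = 6.484 rad/s and ζ = 4.513/(2·6.484) = 0.348.
%OS = 100·exp(−πζ/√(1−ζ²)) = 31.2%.

31.2%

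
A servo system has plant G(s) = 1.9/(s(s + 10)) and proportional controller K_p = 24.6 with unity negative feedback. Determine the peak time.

T_p = 0.674 s

The closed-loop denominator s² + 10s + 46.74 gives ω_n = √46.74 = 6.837 and ζ = 10/(2ω_n) = 0.7314.
Damped frequency ω_d = ω_n√(1−ζ²) = 4.663 rad/s, so peak time T_p = π/ω_d = 0.674 s.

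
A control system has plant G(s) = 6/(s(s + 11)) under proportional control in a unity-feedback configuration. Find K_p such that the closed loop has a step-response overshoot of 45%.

K_p = 83.1

From %OS = 100·exp(−πζ/√(1−ζ²)) = 45%, ζ = −ln(0.45)/√(π²+ln²(0.45)) = 0.2463.
Characteristic equation s² + 11s + 6K_p = 0 gives ζ = 11/(2√(6K_p)).
Setting ζ = 0.2463: √(6K_p) = 11/(2·0.2463) = 22.33, so K_p = 498.5/6 = 83.1.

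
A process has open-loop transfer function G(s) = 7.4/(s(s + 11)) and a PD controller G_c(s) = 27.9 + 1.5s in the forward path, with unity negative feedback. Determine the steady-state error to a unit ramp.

The loop has one pole at the origin (type 1). Velocity error constant K_v = lim_{s→0} s·G_c(s)G(s) = 27.9·7.4/11 = 18.77.
Steady-state error to a unit ramp: e_ss = 1/K_v = 0.0533.

0.0533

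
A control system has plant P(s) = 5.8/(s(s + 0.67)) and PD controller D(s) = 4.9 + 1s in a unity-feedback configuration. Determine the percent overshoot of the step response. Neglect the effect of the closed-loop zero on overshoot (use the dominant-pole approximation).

9.09%

Forward path: (4.9 + 1s)·5.8/(s(s+0.67)). The closed-loop characteristic equation is s² + (0.67 + 5.8·1)s + 5.8·4.9 = 0.
That is s² + 6.47s + 28.42 = 0, so ω_n = 5.331 rad/s and ζ = 6.47/(2·5.331) = 0.6068.
%OS = 100·exp(−πζ/√(1−ζ²)) = 9.09%.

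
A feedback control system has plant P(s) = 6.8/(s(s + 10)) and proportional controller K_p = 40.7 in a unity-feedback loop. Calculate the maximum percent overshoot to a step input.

37.2%

From 1 + K_pP(s) = 0: s² + 10s + 276.8 = 0 ⇒ ω_n = 16.64, ζ = 0.3006.
%OS = 100·exp(−πζ/√(1−ζ²)) = 100·exp(−π·0.3006/√0.9097) = 37.2%.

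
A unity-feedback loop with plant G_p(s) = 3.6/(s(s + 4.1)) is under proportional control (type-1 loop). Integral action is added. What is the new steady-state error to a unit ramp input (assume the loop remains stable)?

0

The integrator raises the loop to type 2, so K_v → ∞ and e_ss to a ramp is zero.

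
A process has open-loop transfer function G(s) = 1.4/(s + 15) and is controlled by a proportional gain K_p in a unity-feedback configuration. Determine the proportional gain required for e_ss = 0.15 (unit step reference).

The loop is type 0, so e_ss(step) = 1/(1 + K_pos) with K_pos = K_p·G(0).
G(0) = 0.09333. Require 1/(1 + K_p·0.09333) = 0.15, so 1 + 0.09333·K_p = 6.667.
K_p = (6.667 − 1)/0.09333 = 60.7.

K_p = 60.7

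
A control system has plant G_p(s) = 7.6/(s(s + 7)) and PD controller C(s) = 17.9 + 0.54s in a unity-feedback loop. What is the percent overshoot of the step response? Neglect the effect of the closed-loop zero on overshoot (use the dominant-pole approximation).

Forward path: (17.9 + 0.54s)·7.6/(s(s+7)). The closed-loop characteristic equation is s² + (7 + 7.6·0.54)s + 7.6·17.9 = 0.
That is s² + 11.1s + 136 = 0, so ω_n = 11.66 rad/s and ζ = 11.1/(2·11.66) = 0.476.
%OS = 100·exp(−πζ/√(1−ζ²)) = 18.3%.

18.3%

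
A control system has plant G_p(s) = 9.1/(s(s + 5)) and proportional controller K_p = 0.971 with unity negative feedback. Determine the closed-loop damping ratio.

1 + K_p·G_p(s) = 0 gives s² + 5s + 8.836 = 0.
Matching s² + 2ζω_n s + ω_n²: ω_n = √8.836 = 2.973 rad/s and 2ζω_n = 5, so ζ = 5/(2·2.973) = 0.841.

ζ = 0.841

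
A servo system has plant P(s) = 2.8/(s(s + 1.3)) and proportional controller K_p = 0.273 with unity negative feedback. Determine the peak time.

The closed-loop denominator s² + 1.3s + 0.7644 gives ω_n = √0.7644 = 0.8743 and ζ = 1.3/(2ω_n) = 0.7435.
Damped frequency ω_d = ω_n√(1−ζ²) = 0.5847 rad/s, so peak time T_p = π/ω_d = 5.37 s.

T_p = 5.37 s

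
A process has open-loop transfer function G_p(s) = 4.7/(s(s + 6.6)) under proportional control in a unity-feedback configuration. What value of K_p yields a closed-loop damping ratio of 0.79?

K_p = 3.71

Closed-loop characteristic equation: s² + 6.6s + K_p·4.7 = 0.
So ω_n = √(4.7K_p) and 2ζω_n = 6.6, giving ζ = 6.6/(2√(4.7K_p)).
Setting ζ = 0.79: √(4.7K_p) = 6.6/(2·0.79) = 4.177, so K_p = 17.45/4.7 = 3.71.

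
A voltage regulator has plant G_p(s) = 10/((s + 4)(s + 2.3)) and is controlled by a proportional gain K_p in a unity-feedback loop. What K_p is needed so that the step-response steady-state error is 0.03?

K_p = 29.7

Steady-state error for a unit step on this type-0 loop is 1/(1 + K_p·G_p(0)).
G_p(0) = 1.087. Require 1/(1 + K_p·1.087) = 0.03, so 1 + 1.087·K_p = 33.33.
K_p = (33.33 − 1)/1.087 = 29.7.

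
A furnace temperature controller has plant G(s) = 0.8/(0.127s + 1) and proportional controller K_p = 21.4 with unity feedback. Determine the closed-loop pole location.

Closed loop: T(s) = K_p·G/(1+K_p·G) = 17.12/(0.127s + 1 + 17.12), with pole at s = −(1 + 17.12)/0.127 = −142.7.

s = -142.7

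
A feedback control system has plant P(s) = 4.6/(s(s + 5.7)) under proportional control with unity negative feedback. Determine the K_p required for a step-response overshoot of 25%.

From %OS = 100·exp(−πζ/√(1−ζ²)) = 25%, ζ = −ln(0.25)/√(π²+ln²(0.25)) = 0.4037.
Characteristic equation s² + 5.7s + 4.6K_p = 0 gives ζ = 5.7/(2√(4.6K_p)).
Setting ζ = 0.4037: √(4.6K_p) = 5.7/(2·0.4037) = 7.059, so K_p = 49.84/4.6 = 10.8.

K_p = 10.8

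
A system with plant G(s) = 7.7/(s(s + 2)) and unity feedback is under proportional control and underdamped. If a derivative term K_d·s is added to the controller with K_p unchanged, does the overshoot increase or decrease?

decrease

With PD the characteristic equation becomes s² + (a + K·K_d)s + K·K_p = 0; the damping term grows, ζ rises, overshoot falls.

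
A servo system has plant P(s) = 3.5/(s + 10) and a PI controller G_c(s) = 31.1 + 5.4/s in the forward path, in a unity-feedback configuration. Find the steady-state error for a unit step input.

The open loop G_c(s)P(s) has a pole at the origin (type 1), so the static position error constant is infinite and e_ss = 1/(1+∞) = 0.

0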